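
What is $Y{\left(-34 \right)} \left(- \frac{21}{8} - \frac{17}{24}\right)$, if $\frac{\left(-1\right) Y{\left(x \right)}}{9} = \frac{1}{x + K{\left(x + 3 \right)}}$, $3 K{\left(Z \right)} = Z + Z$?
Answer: $- \frac{45}{82} \approx -0.54878$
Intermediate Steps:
$K{\left(Z \right)} = \frac{2 Z}{3}$ ($K{\left(Z \right)} = \frac{Z + Z}{3} = \frac{2 Z}{3}$)
$Y{\left(x \right)} = - \frac{9}{2 + \frac{5 x}{3}}$ ($Y{\left(x \right)} = - \frac{9}{x + \frac{2 \left(x + 3\right)}{3}} = - \frac{9}{x + \frac{2 \left(3 + x\right)}{3}} = - \frac{9}{x + \left(2 + \frac{2 x}{3}\right)} = - \frac{9}{2 + \frac{5 x}{3}}$)
$Y{\left(-34 \right)} \left(- \frac{21}{8} - \frac{17}{24}\right) = - \frac{27}{6 + 5 \left(-34\right)} \left(- \frac{21}{8} - \frac{17}{24}\right) = - \frac{27}{6 - 170} \left(\left(-21\right) \frac{1}{8} - \frac{17}{24}\right) = - \frac{27}{-164} \left(- \frac{21}{8} - \frac{17}{24}\right) = \left(-27\right) \left(- \frac{1}{164}\right) \left(- \frac{10}{3}\right) = \frac{27}{164} \left(- \frac{10}{3}\right) = - \frac{45}{82}$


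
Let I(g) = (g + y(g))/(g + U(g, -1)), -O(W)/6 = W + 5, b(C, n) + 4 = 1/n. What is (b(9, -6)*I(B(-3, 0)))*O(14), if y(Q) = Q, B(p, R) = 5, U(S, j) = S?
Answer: 475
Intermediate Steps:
b(C, n) = -4 + 1/n
O(W) = -30 - 6*W (O(W) = -6*(W + 5) = -6*(5 + W) = -30 - 6*W)
I(g) = 1 (I(g) = (g + g)/(g + g) = (2*g)/((2*g)) = (2*g)*(1/(2*g)) = 1)
(b(9, -6)*I(B(-3, 0)))*O(14) = ((-4 + 1/(-6))*1)*(-30 - 6*14) = ((-4 - ⅙)*1)*(-30 - 84) = -25/6*1*(-114) = -25/6*(-114) = 475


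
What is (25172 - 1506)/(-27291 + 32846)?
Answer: 23666/5555 ≈ 4.2603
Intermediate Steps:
(25172 - 1506)/(-27291 + 32846) = 23666/5555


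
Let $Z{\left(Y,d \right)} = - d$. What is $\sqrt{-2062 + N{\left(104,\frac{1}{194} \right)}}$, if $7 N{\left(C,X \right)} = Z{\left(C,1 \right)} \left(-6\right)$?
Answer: $\frac{2 i \sqrt{25249}}{7} \approx 45.4 i$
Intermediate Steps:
$N{\left(C,X \right)} = \frac{6}{7}$ ($N{\left(C,X \right)} = \frac{\left(-1\right) 1 \left(-6\right)}{7} = \frac{\left(-1\right) \left(-6\right)}{7} = \frac{1}{7} \cdot 6 = \frac{6}{7}$)
$\sqrt{-2062 + N{\left(104,\frac{1}{194} \right)}} = \sqrt{-2062 + \frac{6}{7}} = \sqrt{- \frac{14428}{7}} = \frac{2 i \sqrt{25249}}{7}$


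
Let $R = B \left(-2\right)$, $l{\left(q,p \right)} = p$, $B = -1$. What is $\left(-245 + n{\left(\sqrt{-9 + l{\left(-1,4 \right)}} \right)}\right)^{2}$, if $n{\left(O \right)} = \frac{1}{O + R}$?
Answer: $\frac{2 \left(30502 i + 119805 \sqrt{5}\right)}{i + 4 \sqrt{5}} \approx 59916.0 + 121.63 i$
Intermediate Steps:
$R = 2$ ($R = \left(-1\right) \left(-2\right) = 2$)
$n{\left(O \right)} = \frac{1}{2 + O}$ ($n{\left(O \right)} = \frac{1}{O + 2} = \frac{1}{2 + O}$)
$\left(-245 + n{\left(\sqrt{-9 + l{\left(-1,4 \right)}} \right)}\right)^{2} = \left(-245 + \frac{1}{2 + \sqrt{-9 + 4}}\right)^{2} = \left(-245 + \frac{1}{2 + \sqrt{-5}}\right)^{2} = \left(-245 + \frac{1}{2 + i \sqrt{5}}\right)^{2}$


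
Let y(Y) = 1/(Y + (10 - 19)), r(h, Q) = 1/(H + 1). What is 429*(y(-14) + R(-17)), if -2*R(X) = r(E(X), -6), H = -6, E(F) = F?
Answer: 5577/230 ≈ 24.248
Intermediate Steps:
r(h, Q) = -⅕ (r(h, Q) = 1/(-6 + 1) = 1/(-5) = -⅕)
y(Y) = 1/(-9 + Y) (y(Y) = 1/(Y - 9) = 1/(-9 + Y))
R(X) = ⅒ (R(X) = -½*(-⅕) = ⅒)
429*(y(-14) + R(-17)) = 429*(1/(-9 - 14) + ⅒) = 429*(1/(-23) + ⅒) = 429*(-1/23 + ⅒) = 429*(13/230) = 5577/230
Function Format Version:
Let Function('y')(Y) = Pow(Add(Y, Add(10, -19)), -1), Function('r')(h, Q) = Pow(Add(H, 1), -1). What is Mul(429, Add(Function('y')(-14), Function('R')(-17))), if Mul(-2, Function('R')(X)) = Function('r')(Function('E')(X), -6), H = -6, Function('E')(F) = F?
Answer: Rational(5577, 230) ≈ 24.248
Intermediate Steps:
Function('r')(h, Q) = Rational(-1, 5) (Function('r')(h, Q) = Pow(Add(-6, 1), -1) = Pow(-5, -1) = Rational(-1, 5))
Function('y')(Y) = Pow(Add(-9, Y), -1) (Function('y')(Y) = Pow(Add(Y, -9), -1) = Pow(Add(-9, Y), -1))
Function('R')(X) = Rational(1, 10) (Function('R')(X) = Mul(Rational(-1, 2), Rational(-1, 5)) = Rational(1, 10))
Mul(429, Add(Function('y')(-14), Function('R')(-17))) = Mul(429, Add(Pow(Add(-9, -14), -1), Rational(1, 10))) = Mul(429, Add(Pow(-23, -1), Rational(1, 10))) = Mul(429, Add(Rational(-1, 23), Rational(1, 10))) = Mul(429, Rational(13, 230)) = Rational(5577, 230)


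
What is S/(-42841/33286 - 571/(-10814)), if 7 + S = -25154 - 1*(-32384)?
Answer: -649988387323/111069067 ≈ -5852.1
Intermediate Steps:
S = 7223 (S = -7 + (-25154 - 1*(-32384)) = -7 + (-25154 + 32384) = -7 + 7230 = 7223)
S/(-42841/33286 - 571/(-10814)) = 7223/(-42841/33286 - 571/(-10814)) = 7223/(-42841*1/33286 - 571*(-1/10814)) = 7223/(-42841/33286 + 571/10814) = 7223/(-111069067/89988701) = 7223*(-89988701/111069067) = -649988387323/111069067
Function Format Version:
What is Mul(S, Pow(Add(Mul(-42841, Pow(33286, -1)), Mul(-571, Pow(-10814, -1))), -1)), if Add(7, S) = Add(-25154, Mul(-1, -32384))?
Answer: Rational(-649988387323, 111069067) ≈ -5852.1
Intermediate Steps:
S = 7223 (S = Add(-7, Add(-25154, Mul(-1, -32384))) = Add(-7, Add(-25154, 32384)) = Add(-7, 7230) = 7223)
Mul(S, Pow(Add(Mul(-42841, Pow(33286, -1)), Mul(-571, Pow(-10814, -1))), -1)) = Mul(7223, Pow(Add(Mul(-42841, Pow(33286, -1)), Mul(-571, Pow(-10814, -1))), -1)) = Mul(7223, Pow(Add(Mul(-42841, Rational(1, 33286)), Mul(-571, Rational(-1, 10814))), -1)) = Mul(7223, Pow(Add(Rational(-42841, 33286), Rational(571, 10814)), -1)) = Mul(7223, Pow(Rational(-111069067, 89988701), -1)) = Mul(7223, Rational(-89988701, 111069067)) = Rational(-649988387323, 111069067)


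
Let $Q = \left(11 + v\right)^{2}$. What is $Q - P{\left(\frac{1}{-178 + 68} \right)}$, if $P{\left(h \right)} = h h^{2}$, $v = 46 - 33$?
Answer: $\frac{766656001}{1331000} \approx 576.0$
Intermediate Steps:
$v = 13$ ($v = 46 - 33 = 13$)
$P{\left(h \right)} = h^{3}$
$Q = 576$ ($Q = \left(11 + 13\right)^{2} = 24^{2} = 576$)
$Q - P{\left(\frac{1}{-178 + 68} \right)} = 576 - \left(\frac{1}{-178 + 68}\right)^{3} = 576 - \left(\frac{1}{-110}\right)^{3} = 576 - \left(- \frac{1}{110}\right)^{3} = 576 - - \frac{1}{1331000} = 576 + \frac{1}{1331000} = \frac{766656001}{1331000}$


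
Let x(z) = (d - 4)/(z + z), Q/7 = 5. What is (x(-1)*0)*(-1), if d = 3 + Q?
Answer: 0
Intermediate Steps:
Q = 35 (Q = 7*5 = 35)
d = 38 (d = 3 + 35 = 38)
x(z) = 17/z (x(z) = (38 - 4)/(z + z) = 34/((2*z)) = 34*(1/(2*z)) = 17/z)
(x(-1)*0)*(-1) = ((17/(-1))*0)*(-1) = ((17*(-1))*0)*(-1) = -17*0*(-1) = 0*(-1) = 0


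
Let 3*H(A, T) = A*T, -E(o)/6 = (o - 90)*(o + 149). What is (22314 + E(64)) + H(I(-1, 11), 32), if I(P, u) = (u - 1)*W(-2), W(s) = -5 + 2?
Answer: 55222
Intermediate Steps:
W(s) = -3
I(P, u) = 3 - 3*u (I(P, u) = (u - 1)*(-3) = (-1 + u)*(-3) = 3 - 3*u)
E(o) = -6*(-90 + o)*(149 + o) (E(o) = -6*(o - 90)*(o + 149) = -6*(-90 + o)*(149 + o))
H(A, T) = A*T/3 (H(A, T) = (A*T)/3 = A*T/3)
(22314 + E(64)) + H(I(-1, 11), 32) = (22314 + (80460 - 354*64 - 6*64²)) + (⅓)*(3 - 3*11)*32 = (22314 + (80460 - 22656 - 6*4096)) + (⅓)*(3 - 33)*32 = (22314 + (80460 - 22656 - 24576)) + (⅓)*(-30)*32 = (22314 + 33228) - 320 = 55542 - 320 = 55222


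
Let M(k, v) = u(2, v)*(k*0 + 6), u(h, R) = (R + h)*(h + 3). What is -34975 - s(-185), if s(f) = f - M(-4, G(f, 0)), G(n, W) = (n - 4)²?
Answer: 1036900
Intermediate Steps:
G(n, W) = (-4 + n)²
u(h, R) = (3 + h)*(R + h) (u(h, R) = (R + h)*(3 + h) = (3 + h)*(R + h))
M(k, v) = 60 + 30*v (M(k, v) = (2² + 3*v + 3*2 + v*2)*(k*0 + 6) = (4 + 3*v + 6 + 2*v)*(0 + 6) = (10 + 5*v)*6 = 60 + 30*v)
s(f) = -60 + f - 30*(-4 + f)² (s(f) = f - (60 + 30*(-4 + f)²) = f + (-60 - 30*(-4 + f)²) = -60 + f - 30*(-4 + f)²)
-34975 - s(-185) = -34975 - (-60 - 185 - 30*(-4 - 185)²) = -34975 - (-60 - 185 - 30*(-189)²) = -34975 - (-60 - 185 - 30*35721) = -34975 - (-60 - 185 - 1071630) = -34975 - 1*(-1071875) = -34975 + 1071875 = 1036900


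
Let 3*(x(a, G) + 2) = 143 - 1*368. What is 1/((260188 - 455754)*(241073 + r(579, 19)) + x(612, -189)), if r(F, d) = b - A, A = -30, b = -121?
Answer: -1/47127885889 ≈ -2.1219e-11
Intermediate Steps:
r(F, d) = -91 (r(F, d) = -121 - 1*(-30) = -121 + 30 = -91)
x(a, G) = -77 (x(a, G) = -2 + (143 - 1*368)/3 = -2 + (143 - 368)/3 = -2 + (1/3)*(-225) = -2 - 75 = -77)
1/((260188 - 455754)*(241073 + r(579, 19)) + x(612, -189)) = 1/((260188 - 455754)*(241073 - 91) - 77) = 1/(-195566*240982 - 77) = 1/(-47127885812 - 77) = 1/(-47127885889) = -1/47127885889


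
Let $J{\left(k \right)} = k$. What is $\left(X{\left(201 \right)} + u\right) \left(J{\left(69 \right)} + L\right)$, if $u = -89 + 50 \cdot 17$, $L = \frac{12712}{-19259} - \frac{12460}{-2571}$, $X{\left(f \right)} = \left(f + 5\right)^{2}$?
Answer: $\frac{52179267965671}{16504963} \approx 3.1614 \cdot 10^{6}$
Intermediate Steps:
$X{\left(f \right)} = \left(5 + f\right)^{2}$
$L = \frac{207284588}{49514889}$ ($L = 12712 \left(- \frac{1}{19259}\right) - - \frac{12460}{2571} = - \frac{12712}{19259} + \frac{12460}{2571} = \frac{207284588}{49514889} \approx 4.1863$)
$u = 761$ ($u = -89 + 850 = 761$)
$\left(X{\left(201 \right)} + u\right) \left(J{\left(69 \right)} + L\right) = \left(\left(5 + 201\right)^{2} + 761\right) \left(69 + \frac{207284588}{49514889}\right) = \left(206^{2} + 761\right) \frac{3623811929}{49514889} = \left(42436 + 761\right) \frac{3623811929}{49514889} = 43197 \cdot \frac{3623811929}{49514889} = \frac{52179267965671}{16504963}$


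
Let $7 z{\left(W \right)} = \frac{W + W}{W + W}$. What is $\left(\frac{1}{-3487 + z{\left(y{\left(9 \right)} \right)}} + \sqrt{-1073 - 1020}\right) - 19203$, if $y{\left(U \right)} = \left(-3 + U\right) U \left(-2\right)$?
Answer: $- \frac{468706831}{24408} + i \sqrt{2093} \approx -19203.0 + 45.749 i$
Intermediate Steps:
$y{\left(U \right)} = - 2 U \left(-3 + U\right)$ ($y{\left(U \right)} = U \left(-3 + U\right) \left(-2\right) = - 2 U \left(-3 + U\right)$)
$z{\left(W \right)} = \frac{1}{7}$ ($z{\left(W \right)} = \frac{\left(W + W\right) \frac{1}{W + W}}{7} = \frac{2 W \frac{1}{2 W}}{7} = \frac{1}{7} \cdot 1 = \frac{1}{7}$)
$\left(\frac{1}{-3487 + z{\left(y{\left(9 \right)} \right)}} + \sqrt{-1073 - 1020}\right) - 19203 = \left(\frac{1}{-3487 + \frac{1}{7}} + \sqrt{-1073 - 1020}\right) - 19203 = \left(\frac{1}{- \frac{24408}{7}} + \sqrt{-2093}\right) - 19203 = \left(- \frac{7}{24408} + i \sqrt{2093}\right) - 19203 = - \frac{468706831}{24408} + i \sqrt{2093}$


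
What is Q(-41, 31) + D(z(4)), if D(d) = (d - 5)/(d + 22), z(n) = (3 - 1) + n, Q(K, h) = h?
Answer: 869/28 ≈ 31.036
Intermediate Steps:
z(n) = 2 + n
D(d) = (-5 + d)/(22 + d)
Q(-41, 31) + D(z(4)) = 31 + (-5 + (2 + 4))/(22 + (2 + 4)) = 31 + (-5 + 6)/(22 + 6) = 31 + 1/28 = 869/28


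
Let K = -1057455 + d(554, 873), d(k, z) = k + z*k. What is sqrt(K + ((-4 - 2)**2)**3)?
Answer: 7*I*sqrt(10747) ≈ 725.67*I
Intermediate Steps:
d(k, z) = k + k*z
K = -573259 (K = -1057455 + 554*(1 + 873) = -1057455 + 554*874 = -1057455 + 484196 = -573259)
sqrt(K + ((-4 - 2)**2)**3) = sqrt(-573259 + ((-4 - 2)**2)**3) = sqrt(-573259 + ((-6)**2)**3) = sqrt(-573259 + 36**3) = sqrt(-573259 + 46656) = sqrt(-526603) = 7*I*sqrt(10747)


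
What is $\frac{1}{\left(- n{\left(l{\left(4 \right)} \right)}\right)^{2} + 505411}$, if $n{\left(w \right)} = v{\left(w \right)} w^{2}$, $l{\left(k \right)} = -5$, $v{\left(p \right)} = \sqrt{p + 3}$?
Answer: $\frac{1}{504161} \approx 1.9835 \cdot 10^{-6}$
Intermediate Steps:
$v{\left(p \right)} = \sqrt{3 + p}$
$n{\left(w \right)} = w^{2} \sqrt{3 + w}$ ($n{\left(w \right)} = \sqrt{3 + w} w^{2} = w^{2} \sqrt{3 + w}$)
$\frac{1}{\left(- n{\left(l{\left(4 \right)} \right)}\right)^{2} + 505411} = \frac{1}{\left(- \left(-5\right)^{2} \sqrt{3 - 5}\right)^{2} + 505411} = \frac{1}{\left(- 25 \sqrt{-2}\right)^{2} + 505411} = \frac{1}{\left(- 25 i \sqrt{2}\right)^{2} + 505411} = \frac{1}{-1250 + 505411} = \frac{1}{504161}$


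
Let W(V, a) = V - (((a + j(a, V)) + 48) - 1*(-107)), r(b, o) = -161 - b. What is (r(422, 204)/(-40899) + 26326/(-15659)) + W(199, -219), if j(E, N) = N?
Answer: 39920418347/640437441 ≈ 62.333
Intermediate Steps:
W(V, a) = -155 - a (W(V, a) = V - (((a + V) + 48) - 1*(-107)) = V - (((V + a) + 48) + 107) = V - ((48 + V + a) + 107) = V - (155 + V + a) = V + (-155 - V - a) = -155 - a)
(r(422, 204)/(-40899) + 26326/(-15659)) + W(199, -219) = ((-161 - 1*422)/(-40899) + 26326/(-15659)) + (-155 - 1*(-219)) = ((-161 - 422)*(-1/40899) + 26326*(-1/15659)) + (-155 + 219) = (-583*(-1/40899) - 26326/15659) + 64 = (583/40899 - 26326/15659) + 64 = -1067577877/640437441 + 64 = 39920418347/640437441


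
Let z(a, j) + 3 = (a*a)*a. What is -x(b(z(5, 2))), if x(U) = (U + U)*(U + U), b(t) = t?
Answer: -59536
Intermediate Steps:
z(a, j) = -3 + a**3 (z(a, j) = -3 + (a*a)*a = -3 + a**2*a = -3 + a**3)
x(U) = 4*U**2 (x(U) = (2*U)*(2*U) = 4*U**2)
-x(b(z(5, 2))) = -4*(-3 + 5**3)**2 = -4*(-3 + 125)**2 = -4*122**2 = -4*14884 = -1*59536 = -59536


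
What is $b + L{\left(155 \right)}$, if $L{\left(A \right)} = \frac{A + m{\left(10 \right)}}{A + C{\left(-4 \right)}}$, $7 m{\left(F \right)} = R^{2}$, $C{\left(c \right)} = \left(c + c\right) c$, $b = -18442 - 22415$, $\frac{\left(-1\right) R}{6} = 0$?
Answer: $- \frac{7640104}{187} \approx -40856.0$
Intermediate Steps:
$R = 0$ ($R = \left(-6\right) 0 = 0$)
$b = -40857$
$C{\left(c \right)} = 2 c^{2}$ ($C{\left(c \right)} = 2 c c = 2 c^{2}$)
$m{\left(F \right)} = 0$ ($m{\left(F \right)} = \frac{0^{2}}{7} = \frac{1}{7} \cdot 0 = 0$)
$L{\left(A \right)} = \frac{A}{32 + A}$ ($L{\left(A \right)} = \frac{A + 0}{A + 2 \left(-4\right)^{2}} = \frac{A}{A + 2 \cdot 16} = \frac{A}{A + 32} = \frac{A}{32 + A}$)
$b + L{\left(155 \right)} = -40857 + \frac{155}{32 + 155} = -40857 + \frac{155}{187} = - \frac{7640104}{187}$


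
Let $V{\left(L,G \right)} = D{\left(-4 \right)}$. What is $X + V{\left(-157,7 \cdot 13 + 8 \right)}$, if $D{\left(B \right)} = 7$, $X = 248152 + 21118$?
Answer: $269277$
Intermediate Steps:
$X = 269270$
$V{\left(L,G \right)} = 7$
$X + V{\left(-157,7 \cdot 13 + 8 \right)} = 269270 + 7 = 269277$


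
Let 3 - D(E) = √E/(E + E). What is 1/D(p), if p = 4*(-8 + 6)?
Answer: 96/289 - 4*I*√2/289 ≈ 0.33218 - 0.019574*I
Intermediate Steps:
p = -8 (p = 4*(-2) = -8)
D(E) = 3 - 1/(2*√E) (D(E) = 3 - √E/(E + E) = 3 - √E/(2*E) = 3 - 1/(2*E)*√E = 3 - 1/(2*√E))
1/D(p) = 1/(3 - (-1)*I*√2/8) = 1/(3 + I*√2/8)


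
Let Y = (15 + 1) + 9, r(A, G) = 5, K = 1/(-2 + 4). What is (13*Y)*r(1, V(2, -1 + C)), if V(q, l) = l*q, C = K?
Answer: 1625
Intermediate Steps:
K = ½ (K = 1/2 = ½ ≈ 0.50000)
C = ½ ≈ 0.50000
Y = 25 (Y = 16 + 9 = 25)
(13*Y)*r(1, V(2, -1 + C)) = (13*25)*5 = 325*5 = 1625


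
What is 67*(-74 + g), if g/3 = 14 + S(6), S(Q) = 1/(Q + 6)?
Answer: -8509/4 ≈ -2127.3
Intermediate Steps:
S(Q) = 1/(6 + Q)
g = 169/4 (g = 3*(14 + 1/(6 + 6)) = 3*(14 + 1/12) = 3*(169/12) = 169/4 ≈ 42.250)
67*(-74 + g) = 67*(-74 + 169/4) = 67*(-127/4) = -8509/4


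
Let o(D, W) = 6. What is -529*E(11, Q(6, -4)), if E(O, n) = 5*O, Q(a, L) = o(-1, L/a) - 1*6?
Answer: -29095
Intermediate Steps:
Q(a, L) = 0 (Q(a, L) = 6 - 1*6 = 6 - 6 = 0)
-529*E(11, Q(6, -4)) = -2645*11 = -529*55 = -29095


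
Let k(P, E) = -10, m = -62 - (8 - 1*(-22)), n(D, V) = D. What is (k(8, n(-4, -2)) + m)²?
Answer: 10404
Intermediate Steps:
m = -92 (m = -62 - (8 + 22) = -62 - 1*30 = -62 - 30 = -92)
(k(8, n(-4, -2)) + m)² = (-10 - 92)² = (-102)² = 10404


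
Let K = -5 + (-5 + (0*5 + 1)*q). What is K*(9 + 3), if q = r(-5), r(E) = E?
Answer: -180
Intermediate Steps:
q = -5
K = -15 (K = -5 + (-5 + (0*5 + 1)*(-5)) = -5 + (-5 + (0 + 1)*(-5)) = -5 + (-5 + 1*(-5)) = -5 + (-5 - 5) = -5 - 10 = -15)
K*(9 + 3) = -15*(9 + 3) = -15*12 = -180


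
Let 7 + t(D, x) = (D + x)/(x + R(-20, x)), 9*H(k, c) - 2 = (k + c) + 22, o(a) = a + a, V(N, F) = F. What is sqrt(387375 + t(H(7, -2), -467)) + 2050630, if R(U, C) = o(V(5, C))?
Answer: 2050630 + sqrt(6842942527686)/4203 ≈ 2.0513e+6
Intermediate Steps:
o(a) = 2*a
R(U, C) = 2*C
H(k, c) = 8/3 + c/9 + k/9 (H(k, c) = 2/9 + ((k + c) + 22)/9 = 2/9 + ((c + k) + 22)/9 = 2/9 + (22 + c + k)/9 = 2/9 + (22/9 + c/9 + k/9) = 8/3 + c/9 + k/9)
t(D, x) = -7 + (D + x)/(3*x) (t(D, x) = -7 + (D + x)/(x + 2*x) = -7 + (D + x)/((3*x)) = -7 + (D + x)*(1/(3*x)) = -7 + (D + x)/(3*x))
sqrt(387375 + t(H(7, -2), -467)) + 2050630 = sqrt(387375 + (1/3)*((8/3 + (1/9)*(-2) + (1/9)*7) - 20*(-467))/(-467)) + 2050630 = sqrt(387375 + (1/3)*(-1/467)*((8/3 - 2/9 + 7/9) + 9340)) + 2050630 = sqrt(387375 + (1/3)*(-1/467)*(29/9 + 9340)) + 2050630 = sqrt(387375 + (1/3)*(-1/467)*(84089/9)) + 2050630 = sqrt(387375 - 84089/12609) + 2050630 = sqrt(4884327286/12609) + 2050630 = sqrt(6842942527686)/4203 + 2050630 = 2050630 + sqrt(6842942527686)/4203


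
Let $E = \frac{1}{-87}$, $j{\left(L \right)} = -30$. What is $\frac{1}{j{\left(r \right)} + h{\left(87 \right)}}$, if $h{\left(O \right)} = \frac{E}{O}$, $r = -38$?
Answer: $- \frac{7569}{227071} \approx -0.033333$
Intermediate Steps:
$E = - \frac{1}{87} \approx -0.011494$
$h{\left(O \right)} = - \frac{1}{87 O}$
$\frac{1}{j{\left(r \right)} + h{\left(87 \right)}} = \frac{1}{-30 - \frac{1}{87 \cdot 87}} = \frac{1}{-30 - \frac{1}{7569}} = \frac{1}{- \frac{227071}{7569}} = - \frac{7569}{227071}$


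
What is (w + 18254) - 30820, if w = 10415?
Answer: -2151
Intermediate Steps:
(w + 18254) - 30820 = (10415 + 18254) - 30820 = 28669 - 30820 = -2151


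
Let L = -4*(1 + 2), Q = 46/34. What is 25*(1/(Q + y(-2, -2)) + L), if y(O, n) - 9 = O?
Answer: -42175/142 ≈ -297.01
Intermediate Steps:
y(O, n) = 9 + O
Q = 23/17 (Q = 46*(1/34) = 23/17 ≈ 1.3529)
L = -12 (L = -4*3 = -12)
25*(1/(Q + y(-2, -2)) + L) = 25*(1/(23/17 + (9 - 2)) - 12) = 25*(1/(23/17 + 7) - 12) = 25*(1/(142/17) - 12) = 25*(17/142 - 12) = 25*(-1687/142) = -42175/142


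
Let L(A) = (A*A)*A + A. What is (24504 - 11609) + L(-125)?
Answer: -1940355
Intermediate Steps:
L(A) = A + A³ (L(A) = A²*A + A = A³ + A = A + A³)
(24504 - 11609) + L(-125) = (24504 - 11609) + (-125 + (-125)³) = 12895 + (-125 - 1953125) = 12895 - 1953250 = -1940355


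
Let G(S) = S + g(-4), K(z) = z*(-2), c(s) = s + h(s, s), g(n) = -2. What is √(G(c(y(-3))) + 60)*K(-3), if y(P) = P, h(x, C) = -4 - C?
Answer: 18*√6 ≈ 44.091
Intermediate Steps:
c(s) = -4 (c(s) = s + (-4 - s) = -4)
K(z) = -2*z
G(S) = -2 + S (G(S) = S - 2 = -2 + S)
√(G(c(y(-3))) + 60)*K(-3) = √((-2 - 4) + 60)*(-2*(-3)) = √(-6 + 60)*6 = √54*6 = (3*√6)*6 = 18*√6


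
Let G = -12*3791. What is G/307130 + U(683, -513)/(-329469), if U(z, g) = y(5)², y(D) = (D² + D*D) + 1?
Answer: -2631174813/16864968995 ≈ -0.15601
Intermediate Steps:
y(D) = 1 + 2*D² (y(D) = (D² + D²) + 1 = 2*D² + 1 = 1 + 2*D²)
U(z, g) = 2601 (U(z, g) = (1 + 2*5²)² = (1 + 2*25)² = (1 + 50)² = 51² = 2601)
G = -45492
G/307130 + U(683, -513)/(-329469) = -45492/307130 + 2601/(-329469) = -45492*1/307130 + 2601*(-1/329469) = -22746/153565 - 867/109823 = -2631174813/16864968995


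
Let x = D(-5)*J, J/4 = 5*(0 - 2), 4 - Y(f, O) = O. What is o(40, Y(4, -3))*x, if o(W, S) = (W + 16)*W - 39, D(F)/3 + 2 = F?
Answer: 1848840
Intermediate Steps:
D(F) = -6 + 3*F
Y(f, O) = 4 - O
J = -40 (J = 4*(5*(0 - 2)) = 4*(5*(-2)) = 4*(-10) = -40)
o(W, S) = -39 + W*(16 + W) (o(W, S) = (16 + W)*W - 39 = W*(16 + W) - 39 = -39 + W*(16 + W))
x = 840 (x = (-6 + 3*(-5))*(-40) = (-6 - 15)*(-40) = -21*(-40) = 840)
o(40, Y(4, -3))*x = (-39 + 40² + 16*40)*840 = (-39 + 1600 + 640)*840 = 2201*840 = 1848840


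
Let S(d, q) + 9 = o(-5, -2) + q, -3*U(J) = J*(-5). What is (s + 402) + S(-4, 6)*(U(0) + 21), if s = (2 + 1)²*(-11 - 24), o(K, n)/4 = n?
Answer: -144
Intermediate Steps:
o(K, n) = 4*n
U(J) = 5*J/3 (U(J) = -J*(-5)/3 = -(-5)*J/3 = 5*J/3)
S(d, q) = -17 + q (S(d, q) = -9 + (4*(-2) + q) = -9 + (-8 + q) = -17 + q)
s = -315 (s = 3²*(-35) = 9*(-35) = -315)
(s + 402) + S(-4, 6)*(U(0) + 21) = (-315 + 402) + (-17 + 6)*((5/3)*0 + 21) = 87 - 11*(0 + 21) = 87 - 11*21 = 87 - 231 = -144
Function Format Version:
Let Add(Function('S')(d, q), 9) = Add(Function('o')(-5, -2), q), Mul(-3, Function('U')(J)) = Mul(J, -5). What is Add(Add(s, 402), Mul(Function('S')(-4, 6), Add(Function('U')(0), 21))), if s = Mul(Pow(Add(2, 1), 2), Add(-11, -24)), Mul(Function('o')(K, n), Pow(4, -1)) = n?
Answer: -144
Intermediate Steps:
Function('o')(K, n) = Mul(4, n)
Function('U')(J) = Mul(Rational(5, 3), J) (Function('U')(J) = Mul(Rational(-1, 3), Mul(J, -5)) = Mul(Rational(-1, 3), Mul(-5, J)) = Mul(Rational(5, 3), J))
Function('S')(d, q) = Add(-17, q) (Function('S')(d, q) = Add(-9, Add(Mul(4, -2), q)) = Add(-9, Add(-8, q)) = Add(-17, q))
s = -315 (s = Mul(Pow(3, 2), -35) = Mul(9, -35) = -315)
Add(Add(s, 402), Mul(Function('S')(-4, 6), Add(Function('U')(0), 21))) = Add(Add(-315, 402), Mul(Add(-17, 6), Add(Mul(Rational(5, 3), 0), 21))) = Add(87, Mul(-11, Add(0, 21))) = Add(87, Mul(-11, 21)) = Add(87, -231) = -144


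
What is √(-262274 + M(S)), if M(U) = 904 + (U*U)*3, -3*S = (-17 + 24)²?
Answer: I*√2345127/3 ≈ 510.46*I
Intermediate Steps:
S = -49/3 (S = -(-17 + 24)²/3 = -⅓*7² = -⅓*49 = -49/3 ≈ -16.333)
M(U) = 904 + 3*U² (M(U) = 904 + U²*3 = 904 + 3*U²)
√(-262274 + M(S)) = √(-262274 + (904 + 3*(-49/3)²)) = √(-262274 + (904 + 3*(2401/9))) = √(-262274 + (904 + 2401/3)) = √(-262274 + 5113/3) = √(-781709/3) = I*√2345127/3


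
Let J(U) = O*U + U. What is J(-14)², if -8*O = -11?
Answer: 17689/16 ≈ 1105.6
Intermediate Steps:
O = 11/8 (O = -⅛*(-11) = 11/8 ≈ 1.3750)
J(U) = 19*U/8 (J(U) = 11*U/8 + U = 19*U/8)
J(-14)² = ((19/8)*(-14))² = (-133/4)² = 17689/16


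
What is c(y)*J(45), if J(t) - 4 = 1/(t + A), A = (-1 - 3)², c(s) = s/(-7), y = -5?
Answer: 175/61 ≈ 2.8689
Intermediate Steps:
c(s) = -s/7 (c(s) = s*(-⅐) = -s/7)
A = 16 (A = (-4)² = 16)
J(t) = 4 + 1/(16 + t) (J(t) = 4 + 1/(t + 16) = 4 + 1/(16 + t))
c(y)*J(45) = (-⅐*(-5))*((65 + 4*45)/(16 + 45)) = 5*((65 + 180)/61)/7 = 5*((1/61)*245)/7 = (5/7)*(245/61) = 175/61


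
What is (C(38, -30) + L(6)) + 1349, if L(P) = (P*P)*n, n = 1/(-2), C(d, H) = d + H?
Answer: 1339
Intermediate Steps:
C(d, H) = H + d
n = -½ ≈ -0.50000
L(P) = -P²/2 (L(P) = (P*P)*(-½) = P²*(-½) = -P²/2)
(C(38, -30) + L(6)) + 1349 = ((-30 + 38) - ½*6²) + 1349 = (8 - ½*36) + 1349 = (8 - 18) + 1349 = -10 + 1349 = 1339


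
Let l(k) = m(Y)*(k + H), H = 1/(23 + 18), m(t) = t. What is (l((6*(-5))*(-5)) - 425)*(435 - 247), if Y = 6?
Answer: 3662428/41 ≈ 89328.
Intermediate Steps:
H = 1/41 ≈ 0.024390
l(k) = 6/41 + 6*k (l(k) = 6*(k + 1/41) = 6*(1/41 + k) = 6/41 + 6*k)
(l((6*(-5))*(-5)) - 425)*(435 - 247) = ((6/41 + 6*((6*(-5))*(-5))) - 425)*(435 - 247) = ((6/41 + 6*(-30*(-5))) - 425)*188 = ((6/41 + 6*150) - 425)*188 = ((6/41 + 900) - 425)*188 = (36906/41 - 425)*188 = (19481/41)*188 = 3662428/41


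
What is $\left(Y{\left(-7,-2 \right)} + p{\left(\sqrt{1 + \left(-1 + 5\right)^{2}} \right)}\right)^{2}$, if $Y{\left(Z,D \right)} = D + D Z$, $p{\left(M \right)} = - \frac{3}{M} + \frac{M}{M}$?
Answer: $\frac{2882}{17} - \frac{78 \sqrt{17}}{17} \approx 150.61$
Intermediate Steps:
$p{\left(M \right)} = 1 - \frac{3}{M}$ ($p{\left(M \right)} = - \frac{3}{M} + 1 = 1 - \frac{3}{M}$)
$\left(Y{\left(-7,-2 \right)} + p{\left(\sqrt{1 + \left(-1 + 5\right)^{2}} \right)}\right)^{2} = \left(- 2 \left(1 - 7\right) + \frac{-3 + \sqrt{1 + \left(-1 + 5\right)^{2}}}{\sqrt{1 + \left(-1 + 5\right)^{2}}}\right)^{2} = \left(\left(-2\right) \left(-6\right) + \frac{-3 + \sqrt{1 + 4^{2}}}{\sqrt{1 + 4^{2}}}\right)^{2} = \left(12 + \frac{-3 + \sqrt{1 + 16}}{\sqrt{1 + 16}}\right)^{2} = \left(12 + \frac{-3 + \sqrt{17}}{\sqrt{17}}\right)^{2} = \left(12 + \frac{\sqrt{17}}{17} \left(-3 + \sqrt{17}\right)\right)^{2} = \left(12 + \frac{\sqrt{17} \left(-3 + \sqrt{17}\right)}{17}\right)^{2}$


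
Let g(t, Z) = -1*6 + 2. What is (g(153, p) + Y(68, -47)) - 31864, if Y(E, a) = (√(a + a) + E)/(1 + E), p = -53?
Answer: -2198824/69 + I*√94/69 ≈ -31867.0 + 0.14051*I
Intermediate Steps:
Y(E, a) = (E + √2*√a)/(1 + E) (Y(E, a) = (√(2*a) + E)/(1 + E) = (√2*√a + E)/(1 + E) = (E + √2*√a)/(1 + E))
g(t, Z) = -4 (g(t, Z) = -6 + 2 = -4)
(g(153, p) + Y(68, -47)) - 31864 = (-4 + (68 + √2*√(-47))/(1 + 68)) - 31864 = (-4 + (68 + √2*(I*√47))/69) - 31864 = (-4 + (68 + I*√94)/69) - 31864 = (-4 + (68/69 + I*√94/69)) - 31864 = (-208/69 + I*√94/69) - 31864 = -2198824/69 + I*√94/69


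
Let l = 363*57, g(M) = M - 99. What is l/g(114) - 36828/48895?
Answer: 1225617/889 ≈ 1378.6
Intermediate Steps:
g(M) = -99 + M
l = 20691
l/g(114) - 36828/48895 = 20691/(-99 + 114) - 36828/48895 = 20691/15 - 36828*1/48895 = 20691*(1/15) - 3348/4445 = 6897/5 - 3348/4445 = 1225617/889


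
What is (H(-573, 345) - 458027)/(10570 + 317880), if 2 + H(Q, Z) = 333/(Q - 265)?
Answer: -76765727/55048220 ≈ -1.3945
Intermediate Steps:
H(Q, Z) = -2 + 333/(-265 + Q) (H(Q, Z) = -2 + 333/(Q - 265) = -2 + 333/(-265 + Q))
(H(-573, 345) - 458027)/(10570 + 317880) = ((863 - 2*(-573))/(-265 - 573) - 458027)/(10570 + 317880) = ((863 + 1146)/(-838) - 458027)/328450 = (-1/838*2009 - 458027)*(1/328450) = (-2009/838 - 458027)*(1/328450) = -383828635/838*1/328450 = -76765727/55048220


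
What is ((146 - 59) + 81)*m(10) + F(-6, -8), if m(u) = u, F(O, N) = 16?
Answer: 1696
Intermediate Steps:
((146 - 59) + 81)*m(10) + F(-6, -8) = ((146 - 59) + 81)*10 + 16 = (87 + 81)*10 + 16 = 168*10 + 16 = 1680 + 16 = 1696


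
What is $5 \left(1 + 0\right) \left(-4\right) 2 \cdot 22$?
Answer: $-880$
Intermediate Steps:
$5 \left(1 + 0\right) \left(-4\right) 2 \cdot 22 = 5 \cdot 1 \left(-4\right) 2 \cdot 22 = 5 \left(\left(-4\right) 2\right) 22 = 5 \left(-8\right) 22 = \left(-40\right) 22 = -880$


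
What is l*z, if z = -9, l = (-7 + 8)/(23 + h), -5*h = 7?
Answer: -5/12 ≈ -0.41667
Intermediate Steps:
h = -7/5 (h = -⅕*7 = -7/5 ≈ -1.4000)
l = 5/108 (l = (-7 + 8)/(23 - 7/5) = 1/(108/5) = 1*(5/108) = 5/108 ≈ 0.046296)
l*z = (5/108)*(-9) = -5/12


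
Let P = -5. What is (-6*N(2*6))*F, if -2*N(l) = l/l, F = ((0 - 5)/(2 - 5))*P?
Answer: -25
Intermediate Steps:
F = -25/3 (F = ((0 - 5)/(2 - 5))*(-5) = -5/(-3)*(-5) = -5*(-⅓)*(-5) = (5/3)*(-5) = -25/3 ≈ -8.3333)
N(l) = -½ (N(l) = -l/(2*l) = -½*1 = -½)
(-6*N(2*6))*F = -6*(-½)*(-25/3) = 3*(-25/3) = -25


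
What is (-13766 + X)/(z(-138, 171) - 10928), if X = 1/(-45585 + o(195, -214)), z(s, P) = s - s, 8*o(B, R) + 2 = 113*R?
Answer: 669137729/531188224 ≈ 1.2597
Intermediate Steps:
o(B, R) = -¼ + 113*R/8 (o(B, R) = -¼ + (113*R)/8 = -¼ + 113*R/8)
z(s, P) = 0
X = -1/48608 (X = 1/(-45585 + (-¼ + (113/8)*(-214))) = 1/(-45585 + (-¼ - 12091/4)) = 1/(-45585 - 3023) = 1/(-48608) = -1/48608 ≈ -2.0573e-5)
(-13766 + X)/(z(-138, 171) - 10928) = (-13766 - 1/48608)/(0 - 10928) = -669137729/48608/(-10928) = -669137729/48608*(-1/10928) = 669137729/531188224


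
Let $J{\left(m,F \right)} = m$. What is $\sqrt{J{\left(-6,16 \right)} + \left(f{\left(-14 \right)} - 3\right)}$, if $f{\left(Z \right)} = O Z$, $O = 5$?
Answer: $i \sqrt{79} \approx 8.8882 i$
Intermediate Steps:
$f{\left(Z \right)} = 5 Z$
$\sqrt{J{\left(-6,16 \right)} + \left(f{\left(-14 \right)} - 3\right)} = \sqrt{-6 + \left(5 \left(-14\right) - 3\right)} = \sqrt{-6 - 73} = \sqrt{-79} = i \sqrt{79}$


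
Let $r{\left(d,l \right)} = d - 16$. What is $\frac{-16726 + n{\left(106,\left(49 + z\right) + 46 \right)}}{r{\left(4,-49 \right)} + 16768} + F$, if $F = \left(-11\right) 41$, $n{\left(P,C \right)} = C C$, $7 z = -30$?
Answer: $- \frac{370707193}{821044} \approx -451.51$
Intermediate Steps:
$r{\left(d,l \right)} = -16 + d$ ($r{\left(d,l \right)} = d - 16 = -16 + d$)
$z = - \frac{30}{7}$ ($z = \frac{1}{7} \left(-30\right) = - \frac{30}{7} \approx -4.2857$)
$n{\left(P,C \right)} = C^{2}$
$F = -451$
$\frac{-16726 + n{\left(106,\left(49 + z\right) + 46 \right)}}{r{\left(4,-49 \right)} + 16768} + F = \frac{-16726 + \left(\left(49 - \frac{30}{7}\right) + 46\right)^{2}}{\left(-16 + 4\right) + 16768} - 451 = \frac{-16726 + \left(\frac{313}{7} + 46\right)^{2}}{-12 + 16768} - 451 = \frac{-16726 + \left(\frac{635}{7}\right)^{2}}{16756} - 451 = \left(-16726 + \frac{403225}{49}\right) \frac{1}{16756} - 451 = \left(- \frac{416349}{49}\right) \frac{1}{16756} - 451 = - \frac{416349}{821044} - 451 = - \frac{370707193}{821044}$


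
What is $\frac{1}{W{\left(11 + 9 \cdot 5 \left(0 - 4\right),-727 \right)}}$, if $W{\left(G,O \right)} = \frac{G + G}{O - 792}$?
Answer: $\frac{1519}{338} \approx 4.4941$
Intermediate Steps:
$W{\left(G,O \right)} = \frac{2 G}{-792 + O}$
$\frac{1}{W{\left(11 + 9 \cdot 5 \left(0 - 4\right),-727 \right)}} = \frac{1}{2 \left(11 + 9 \cdot 5 \left(0 - 4\right)\right) \frac{1}{-792 - 727}} = \frac{1}{2 \left(11 + 9 \cdot 5 \left(-4\right)\right) \frac{1}{-1519}} = \frac{1}{2 \left(11 + 9 \left(-20\right)\right) \left(- \frac{1}{1519}\right)} = \frac{1}{2 \left(11 - 180\right) \left(- \frac{1}{1519}\right)} = \frac{1}{2 \left(-169\right) \left(- \frac{1}{1519}\right)} = \frac{1}{\frac{338}{1519}} = \frac{1519}{338}$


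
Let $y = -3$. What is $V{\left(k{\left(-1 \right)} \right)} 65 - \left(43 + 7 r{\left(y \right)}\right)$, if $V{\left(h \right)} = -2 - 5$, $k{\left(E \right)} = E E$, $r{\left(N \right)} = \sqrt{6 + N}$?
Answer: $-498 - 7 \sqrt{3} \approx -510.12$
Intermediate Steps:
$k{\left(E \right)} = E^{2}$
$V{\left(h \right)} = -7$ ($V{\left(h \right)} = -2 - 5 = -7$)
$V{\left(k{\left(-1 \right)} \right)} 65 - \left(43 + 7 r{\left(y \right)}\right) = \left(-7\right) 65 - \left(43 + 7 \sqrt{6 - 3}\right) = -455 - \left(43 + 7 \sqrt{3}\right) = -498 - 7 \sqrt{3}$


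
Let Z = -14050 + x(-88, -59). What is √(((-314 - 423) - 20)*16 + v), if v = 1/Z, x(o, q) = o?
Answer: I*√2420983443066/14138 ≈ 110.05*I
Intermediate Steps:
Z = -14138 (Z = -14050 - 88 = -14138)
v = -1/14138 (v = 1/(-14138) = -1/14138 ≈ -7.0731e-5)
√(((-314 - 423) - 20)*16 + v) = √(((-314 - 423) - 20)*16 - 1/14138) = √((-737 - 20)*16 - 1/14138) = √(-757*16 - 1/14138) = √(-12112 - 1/14138) = √(-171239457/14138) = I*√2420983443066/14138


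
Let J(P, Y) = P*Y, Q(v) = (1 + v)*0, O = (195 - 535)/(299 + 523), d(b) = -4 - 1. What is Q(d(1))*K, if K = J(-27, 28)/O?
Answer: 0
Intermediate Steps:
d(b) = -5
O = -170/411 (O = -340/822 = -340*1/822 = -170/411 ≈ -0.41363)
Q(v) = 0
K = 155358/85 (K = (-27*28)/(-170/411) = -756*(-411/170) = 155358/85 ≈ 1827.7)
Q(d(1))*K = 0*(155358/85) = 0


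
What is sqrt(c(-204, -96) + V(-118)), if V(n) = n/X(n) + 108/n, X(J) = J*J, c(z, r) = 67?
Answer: sqrt(920046)/118 ≈ 8.1287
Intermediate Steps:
X(J) = J**2
V(n) = 109/n (V(n) = n/(n**2) + 108/n = n/n**2 + 108/n = 1/n + 108/n = 109/n)
sqrt(c(-204, -96) + V(-118)) = sqrt(67 + 109/(-118)) = sqrt(67 + 109*(-1/118)) = sqrt(67 - 109/118) = sqrt(7797/118) = sqrt(920046)/118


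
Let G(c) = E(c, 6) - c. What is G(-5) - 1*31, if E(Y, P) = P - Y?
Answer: -15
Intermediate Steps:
G(c) = 6 - 2*c (G(c) = (6 - c) - c = 6 - 2*c)
G(-5) - 1*31 = (6 - 2*(-5)) - 1*31 = (6 + 10) - 31 = 16 - 31 = -15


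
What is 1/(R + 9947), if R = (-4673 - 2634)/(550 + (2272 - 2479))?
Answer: 343/3404514 ≈ 0.00010075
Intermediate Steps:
R = -7307/343 (R = -7307/(550 - 207) = -7307/343 ≈ -21.303)
1/(R + 9947) = 1/(-7307/343 + 9947) = 1/(3404514/343) = 343/3404514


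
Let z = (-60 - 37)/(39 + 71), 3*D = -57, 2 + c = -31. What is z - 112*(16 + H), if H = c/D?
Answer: -4153683/2090 ≈ -1987.4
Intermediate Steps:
c = -33 (c = -2 - 31 = -33)
D = -19 (D = (⅓)*(-57) = -19)
H = 33/19 (H = -33/(-19) = -33*(-1/19) = 33/19 ≈ 1.7368)
z = -97/110 ≈ -0.88182
z - 112*(16 + H) = -97/110 - 112*(16 + 33/19) = -97/110 - 112*337/19 = -97/110 - 37744/19 = -4153683/2090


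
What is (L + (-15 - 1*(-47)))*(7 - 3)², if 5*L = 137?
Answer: 4752/5 ≈ 950.40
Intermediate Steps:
L = 137/5 (L = (⅕)*137 = 137/5 ≈ 27.400)
(L + (-15 - 1*(-47)))*(7 - 3)² = (137/5 + (-15 - 1*(-47)))*(7 - 3)² = (137/5 + (-15 + 47))*4² = (137/5 + 32)*16 = (297/5)*16 = 4752/5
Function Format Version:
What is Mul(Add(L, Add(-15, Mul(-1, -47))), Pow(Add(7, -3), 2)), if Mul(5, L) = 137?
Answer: Rational(4752, 5) ≈ 950.40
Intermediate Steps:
L = Rational(137, 5) (L = Mul(Rational(1, 5), 137) = Rational(137, 5) ≈ 27.400)
Mul(Add(L, Add(-15, Mul(-1, -47))), Pow(Add(7, -3), 2)) = Mul(Add(Rational(137, 5), Add(-15, Mul(-1, -47))), Pow(Add(7, -3), 2)) = Mul(Add(Rational(137, 5), Add(-15, 47)), Pow(4, 2)) = Mul(Add(Rational(137, 5), 32), 16) = Mul(Rational(297, 5), 16) = Rational(4752, 5)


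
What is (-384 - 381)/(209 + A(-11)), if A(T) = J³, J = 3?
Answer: -765/236 ≈ -3.2415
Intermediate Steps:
A(T) = 27 (A(T) = 3³ = 27)
(-384 - 381)/(209 + A(-11)) = (-384 - 381)/(209 + 27) = -765/236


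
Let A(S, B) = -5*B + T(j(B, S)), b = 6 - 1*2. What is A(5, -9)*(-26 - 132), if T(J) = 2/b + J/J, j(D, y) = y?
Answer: -7347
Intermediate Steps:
b = 4 (b = 6 - 2 = 4)
T(J) = 3/2 (T(J) = 2/4 + J/J = 2*(1/4) + 1 = 1/2 + 1 = 3/2)
A(S, B) = 3/2 - 5*B (A(S, B) = -5*B + 3/2 = 3/2 - 5*B)
A(5, -9)*(-26 - 132) = (3/2 - 5*(-9))*(-26 - 132) = (3/2 + 45)*(-158) = (93/2)*(-158) = -7347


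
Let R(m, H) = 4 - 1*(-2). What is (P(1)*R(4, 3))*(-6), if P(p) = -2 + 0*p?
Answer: 72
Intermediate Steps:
R(m, H) = 6 (R(m, H) = 4 + 2 = 6)
P(p) = -2 (P(p) = -2 + 0 = -2)
(P(1)*R(4, 3))*(-6) = -2*6*(-6) = -12*(-6) = 72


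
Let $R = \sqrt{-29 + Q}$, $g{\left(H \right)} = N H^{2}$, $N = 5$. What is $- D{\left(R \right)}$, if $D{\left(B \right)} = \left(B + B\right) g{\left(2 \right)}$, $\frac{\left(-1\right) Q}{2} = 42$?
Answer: $- 40 i \sqrt{113} \approx - 425.21 i$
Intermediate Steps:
$g{\left(H \right)} = 5 H^{2}$
$Q = -84$ ($Q = \left(-2\right) 42 = -84$)
$R = i \sqrt{113}$ ($R = \sqrt{-29 - 84} = \sqrt{-113} = i \sqrt{113} \approx 10.63 i$)
$D{\left(B \right)} = 40 B$ ($D{\left(B \right)} = \left(B + B\right) 5 \cdot 2^{2} = 2 B 5 \cdot 4 = 2 B 20 = 40 B$)
$- D{\left(R \right)} = - 40 i \sqrt{113}$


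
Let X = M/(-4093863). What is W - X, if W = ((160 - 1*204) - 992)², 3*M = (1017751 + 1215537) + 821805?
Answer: 13181783402437/12281589 ≈ 1.0733e+6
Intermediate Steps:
M = 3055093/3 (M = ((1017751 + 1215537) + 821805)/3 = (2233288 + 821805)/3 = (⅓)*3055093 = 3055093/3 ≈ 1.0184e+6)
X = -3055093/12281589 (X = (3055093/3)/(-4093863) = (3055093/3)*(-1/4093863) = -3055093/12281589 ≈ -0.24875)
W = 1073296 (W = ((160 - 204) - 992)² = (-44 - 992)² = (-1036)² = 1073296)
W - X = 1073296 - 1*(-3055093/12281589) = 1073296 + 3055093/12281589 = 13181783402437/12281589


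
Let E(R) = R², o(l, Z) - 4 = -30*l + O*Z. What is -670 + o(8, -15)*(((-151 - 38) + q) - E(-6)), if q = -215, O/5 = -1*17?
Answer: -457830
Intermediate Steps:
O = -85 (O = 5*(-1*17) = 5*(-17) = -85)
o(l, Z) = 4 - 85*Z - 30*l (o(l, Z) = 4 + (-30*l - 85*Z) = 4 + (-85*Z - 30*l) = 4 - 85*Z - 30*l)
-670 + o(8, -15)*(((-151 - 38) + q) - E(-6)) = -670 + (4 - 85*(-15) - 30*8)*(((-151 - 38) - 215) - 1*(-6)²) = -670 + (4 + 1275 - 240)*((-189 - 215) - 1*36) = -670 + 1039*(-404 - 36) = -670 + 1039*(-440) = -670 - 457160 = -457830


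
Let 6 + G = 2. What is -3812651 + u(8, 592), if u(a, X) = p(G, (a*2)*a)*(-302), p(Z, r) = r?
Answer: -3851307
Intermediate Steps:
G = -4 (G = -6 + 2 = -4)
u(a, X) = -604*a² (u(a, X) = ((a*2)*a)*(-302) = ((2*a)*a)*(-302) = (2*a²)*(-302) = -604*a²)
-3812651 + u(8, 592) = -3812651 - 604*8² = -3812651 - 604*64 = -3812651 - 38656 = -3851307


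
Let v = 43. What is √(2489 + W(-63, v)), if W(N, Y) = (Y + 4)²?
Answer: 9*√58 ≈ 68.542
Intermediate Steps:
W(N, Y) = (4 + Y)²
√(2489 + W(-63, v)) = √(2489 + (4 + 43)²) = √(2489 + 47²) = √(2489 + 2209) = √4698 = 9*√58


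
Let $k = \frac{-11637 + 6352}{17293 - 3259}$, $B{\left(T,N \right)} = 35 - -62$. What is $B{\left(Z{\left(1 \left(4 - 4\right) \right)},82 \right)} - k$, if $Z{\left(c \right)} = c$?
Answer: $\frac{1366583}{14034} \approx 97.377$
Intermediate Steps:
$B{\left(T,N \right)} = 97$ ($B{\left(T,N \right)} = 35 + 62 = 97$)
$k = - \frac{5285}{14034} \approx -0.37659$
$B{\left(Z{\left(1 \left(4 - 4\right) \right)},82 \right)} - k = 97 - - \frac{5285}{14034} = 97 + \frac{5285}{14034} = \frac{1366583}{14034}$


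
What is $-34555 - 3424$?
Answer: $-37979$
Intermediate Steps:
$-34555 - 3424 = -37979$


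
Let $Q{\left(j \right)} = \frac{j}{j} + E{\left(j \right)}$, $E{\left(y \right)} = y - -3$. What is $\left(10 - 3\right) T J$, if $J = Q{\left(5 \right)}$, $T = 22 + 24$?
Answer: $2898$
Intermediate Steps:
$T = 46$
$E{\left(y \right)} = 3 + y$ ($E{\left(y \right)} = y + 3 = 3 + y$)
$Q{\left(j \right)} = 4 + j$ ($Q{\left(j \right)} = \frac{j}{j} + \left(3 + j\right) = 1 + \left(3 + j\right) = 4 + j$)
$J = 9$ ($J = 4 + 5 = 9$)
$\left(10 - 3\right) T J = \left(10 - 3\right) 46 \cdot 9 = 7 \cdot 46 \cdot 9 = 322 \cdot 9 = 2898$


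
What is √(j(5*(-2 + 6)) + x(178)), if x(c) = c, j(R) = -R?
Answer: √158 ≈ 12.570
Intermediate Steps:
√(j(5*(-2 + 6)) + x(178)) = √(-5*(-2 + 6) + 178) = √(-5*4 + 178) = √(-1*20 + 178) = √(-20 + 178) = √158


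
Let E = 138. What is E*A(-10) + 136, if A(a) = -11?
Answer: -1382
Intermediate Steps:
E*A(-10) + 136 = 138*(-11) + 136 = -1518 + 136 = -1382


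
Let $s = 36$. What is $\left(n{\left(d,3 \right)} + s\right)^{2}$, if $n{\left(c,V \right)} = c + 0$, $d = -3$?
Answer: $1089$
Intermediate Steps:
$n{\left(c,V \right)} = c$
$\left(n{\left(d,3 \right)} + s\right)^{2} = \left(-3 + 36\right)^{2} = 33^{2} = 1089$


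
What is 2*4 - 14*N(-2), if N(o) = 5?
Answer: -62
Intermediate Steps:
2*4 - 14*N(-2) = 2*4 - 14*5 = 8 - 70 = -62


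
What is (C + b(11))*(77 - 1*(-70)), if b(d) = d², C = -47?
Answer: 10878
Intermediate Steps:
(C + b(11))*(77 - 1*(-70)) = (-47 + 11²)*(77 - 1*(-70)) = (-47 + 121)*(77 + 70) = 74*147 = 10878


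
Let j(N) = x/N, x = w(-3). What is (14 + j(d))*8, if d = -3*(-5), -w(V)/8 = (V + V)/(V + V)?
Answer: 1616/15 ≈ 107.73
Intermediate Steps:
w(V) = -8 (w(V) = -8*(V + V)/(V + V) = -8*2*V/(2*V) = -8*2*V*1/(2*V) = -8*1 = -8)
x = -8
d = 15
j(N) = -8/N
(14 + j(d))*8 = (14 - 8/15)*8 = (202/15)*8 = 1616/15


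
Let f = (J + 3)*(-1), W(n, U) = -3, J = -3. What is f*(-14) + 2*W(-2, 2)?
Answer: -6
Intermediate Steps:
f = 0 (f = (-3 + 3)*(-1) = 0*(-1) = 0)
f*(-14) + 2*W(-2, 2) = 0*(-14) + 2*(-3) = 0 - 6 = -6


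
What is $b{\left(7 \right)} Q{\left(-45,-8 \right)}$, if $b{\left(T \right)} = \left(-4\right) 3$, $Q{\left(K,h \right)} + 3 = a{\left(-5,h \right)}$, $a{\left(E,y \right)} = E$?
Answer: $96$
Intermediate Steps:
$Q{\left(K,h \right)} = -8$ ($Q{\left(K,h \right)} = -3 - 5 = -8$)
$b{\left(T \right)} = -12$
$b{\left(7 \right)} Q{\left(-45,-8 \right)} = \left(-12\right) \left(-8\right) = 96$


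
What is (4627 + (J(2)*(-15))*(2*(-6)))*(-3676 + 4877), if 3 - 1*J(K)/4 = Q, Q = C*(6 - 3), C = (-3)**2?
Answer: -15196253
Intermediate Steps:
C = 9
Q = 27 (Q = 9*(6 - 3) = 9*3 = 27)
J(K) = -96 (J(K) = 12 - 4*27 = 12 - 108 = -96)
(4627 + (J(2)*(-15))*(2*(-6)))*(-3676 + 4877) = (4627 + (-96*(-15))*(2*(-6)))*(-3676 + 4877) = (4627 + 1440*(-12))*1201 = (4627 - 17280)*1201 = -12653*1201 = -15196253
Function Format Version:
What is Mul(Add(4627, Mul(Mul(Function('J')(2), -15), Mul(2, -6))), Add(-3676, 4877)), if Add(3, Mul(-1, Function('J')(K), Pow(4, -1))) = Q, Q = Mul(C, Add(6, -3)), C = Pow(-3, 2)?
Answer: -15196253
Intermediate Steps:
C = 9
Q = 27 (Q = Mul(9, Add(6, -3)) = Mul(9, 3) = 27)
Function('J')(K) = -96 (Function('J')(K) = Add(12, Mul(-4, 27)) = Add(12, -108) = -96)
Mul(Add(4627, Mul(Mul(Function('J')(2), -15), Mul(2, -6))), Add(-3676, 4877)) = Mul(Add(4627, Mul(Mul(-96, -15), Mul(2, -6))), Add(-3676, 4877)) = Mul(Add(4627, Mul(1440, -12)), 1201) = Mul(Add(4627, -17280), 1201) = Mul(-12653, 1201) = -15196253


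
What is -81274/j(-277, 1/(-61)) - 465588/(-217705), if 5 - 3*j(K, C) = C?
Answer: -539635818197/11102955 ≈ -48603.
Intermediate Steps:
j(K, C) = 5/3 - C/3
-81274/j(-277, 1/(-61)) - 465588/(-217705) = -81274/(5/3 - 1/3/(-61)) - 465588/(-217705) = -81274/(5/3 - 1/3*(-1/61)) - 465588*(-1/217705) = -81274/(5/3 + 1/183) + 465588/217705 = -81274/102/61 + 465588/217705 = -81274*61/102 + 465588/217705 = -2478857/51 + 465588/217705 = -539635818197/11102955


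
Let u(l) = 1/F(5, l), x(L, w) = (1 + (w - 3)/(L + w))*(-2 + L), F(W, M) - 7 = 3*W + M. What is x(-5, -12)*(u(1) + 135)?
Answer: -695744/391 ≈ -1779.4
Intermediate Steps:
F(W, M) = 7 + M + 3*W (F(W, M) = 7 + (3*W + M) = 7 + (M + 3*W) = 7 + M + 3*W)
x(L, w) = (1 + (-3 + w)/(L + w))*(-2 + L)
u(l) = 1/(22 + l) (u(l) = 1/(7 + l + 3*5) = 1/(7 + l + 15) = 1/(22 + l))
x(-5, -12)*(u(1) + 135) = ((6 + (-5)**2 - 5*(-5) - 4*(-12) + 2*(-5)*(-12))/(-5 - 12))*(1/(22 + 1) + 135) = ((6 + 25 + 25 + 48 + 120)/(-17))*(1/23 + 135) = (-1/17*224)*(1/23 + 135) = -224/17*3106/23 = -695744/391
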